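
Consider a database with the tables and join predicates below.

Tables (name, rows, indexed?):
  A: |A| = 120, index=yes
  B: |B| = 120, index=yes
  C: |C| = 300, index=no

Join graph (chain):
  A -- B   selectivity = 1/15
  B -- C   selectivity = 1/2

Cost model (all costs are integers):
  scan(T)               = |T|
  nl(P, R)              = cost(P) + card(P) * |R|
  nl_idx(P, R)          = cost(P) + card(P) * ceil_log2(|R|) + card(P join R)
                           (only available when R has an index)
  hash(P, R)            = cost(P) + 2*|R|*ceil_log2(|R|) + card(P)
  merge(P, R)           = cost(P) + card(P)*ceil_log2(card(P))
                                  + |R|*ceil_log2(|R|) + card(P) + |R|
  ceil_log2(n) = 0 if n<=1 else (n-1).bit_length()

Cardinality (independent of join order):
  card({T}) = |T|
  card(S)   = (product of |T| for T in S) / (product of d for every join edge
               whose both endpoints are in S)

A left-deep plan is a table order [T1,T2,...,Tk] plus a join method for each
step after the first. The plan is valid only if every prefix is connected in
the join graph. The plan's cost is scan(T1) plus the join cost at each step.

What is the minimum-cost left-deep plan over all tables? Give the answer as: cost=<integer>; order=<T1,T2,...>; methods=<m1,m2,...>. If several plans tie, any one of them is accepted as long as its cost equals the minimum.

cost=8280; order=A,B,C; methods=hash,hash

Selinger DP (subsets sized 1..n):
  {A}: scan cost=120, card=120
  {B}: scan cost=120, card=120
  {C}: scan cost=300, card=300
  {AB}: card=960; try (B,hash)→1920, (B,nl_idx)→1920, (A,hash)→1920, (A,nl_idx)→1920, (B,merge)→2040, (A,merge)→2040 …(+2); best=1920 via (B,hash)
  {BC}: card=18000; try (B,hash)→2280, (C,merge)→4080, (B,merge)→4260, (C,hash)→5640, (B,nl_idx)→20400, (C,nl)→36120 …(+1); best=2280 via (B,hash)
  {ABC}: card=144000; try (C,hash)→8280, (C,merge)→15480, (A,hash)→21960, (A,nl_idx)→272280, (C,nl)→289920, (A,merge)→291240 …(+1); best=8280 via (C,hash)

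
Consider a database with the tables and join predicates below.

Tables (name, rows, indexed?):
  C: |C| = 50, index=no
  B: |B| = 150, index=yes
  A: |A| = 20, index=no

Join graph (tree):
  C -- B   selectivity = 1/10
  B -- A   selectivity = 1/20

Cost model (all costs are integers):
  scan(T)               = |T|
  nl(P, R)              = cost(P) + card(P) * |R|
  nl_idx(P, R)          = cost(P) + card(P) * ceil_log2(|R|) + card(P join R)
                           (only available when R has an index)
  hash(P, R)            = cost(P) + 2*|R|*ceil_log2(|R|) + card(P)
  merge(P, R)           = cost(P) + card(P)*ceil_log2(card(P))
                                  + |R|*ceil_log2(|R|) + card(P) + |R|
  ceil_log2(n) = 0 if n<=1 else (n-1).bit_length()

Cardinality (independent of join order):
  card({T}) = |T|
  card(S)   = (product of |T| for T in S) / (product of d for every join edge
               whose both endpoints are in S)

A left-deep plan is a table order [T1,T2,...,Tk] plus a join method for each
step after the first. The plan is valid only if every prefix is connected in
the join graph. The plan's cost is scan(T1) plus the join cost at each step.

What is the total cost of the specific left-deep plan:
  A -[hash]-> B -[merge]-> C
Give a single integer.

4140

step 1: scan A: cost=20, card=20
step 2: join B via hash
    card(P join B) = 20*150/(20) = 150
    cost = 20 + 2*150*8 + 20 = 2440
step 3: join C via merge
    card(P join C) = 150*50/(10) = 750
    cost = 2440 + 150*8 + 50*6 + 150 + 50 = 4140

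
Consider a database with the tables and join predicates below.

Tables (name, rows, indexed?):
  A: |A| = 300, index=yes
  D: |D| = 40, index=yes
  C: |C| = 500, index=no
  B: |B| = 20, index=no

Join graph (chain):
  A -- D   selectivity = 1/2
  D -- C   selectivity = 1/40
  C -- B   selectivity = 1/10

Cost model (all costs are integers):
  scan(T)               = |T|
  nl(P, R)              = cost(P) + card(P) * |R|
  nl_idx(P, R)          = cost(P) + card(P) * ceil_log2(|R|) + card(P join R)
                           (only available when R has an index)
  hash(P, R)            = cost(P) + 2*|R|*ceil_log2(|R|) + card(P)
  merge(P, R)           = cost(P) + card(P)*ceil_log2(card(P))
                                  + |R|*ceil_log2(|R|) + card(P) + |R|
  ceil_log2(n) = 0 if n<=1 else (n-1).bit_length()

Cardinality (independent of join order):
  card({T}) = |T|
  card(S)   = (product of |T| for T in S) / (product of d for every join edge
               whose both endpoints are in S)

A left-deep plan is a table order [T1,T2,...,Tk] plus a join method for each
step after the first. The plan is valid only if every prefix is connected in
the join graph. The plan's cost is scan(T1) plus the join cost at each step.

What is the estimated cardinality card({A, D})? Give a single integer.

Tables in S: A(300), D(40)
Edges inside S: A-D(d=2)
numerator = 300 * 40 = 12000
denominator = 2 = 2
card(S) = 12000 / 2 = 6000

6000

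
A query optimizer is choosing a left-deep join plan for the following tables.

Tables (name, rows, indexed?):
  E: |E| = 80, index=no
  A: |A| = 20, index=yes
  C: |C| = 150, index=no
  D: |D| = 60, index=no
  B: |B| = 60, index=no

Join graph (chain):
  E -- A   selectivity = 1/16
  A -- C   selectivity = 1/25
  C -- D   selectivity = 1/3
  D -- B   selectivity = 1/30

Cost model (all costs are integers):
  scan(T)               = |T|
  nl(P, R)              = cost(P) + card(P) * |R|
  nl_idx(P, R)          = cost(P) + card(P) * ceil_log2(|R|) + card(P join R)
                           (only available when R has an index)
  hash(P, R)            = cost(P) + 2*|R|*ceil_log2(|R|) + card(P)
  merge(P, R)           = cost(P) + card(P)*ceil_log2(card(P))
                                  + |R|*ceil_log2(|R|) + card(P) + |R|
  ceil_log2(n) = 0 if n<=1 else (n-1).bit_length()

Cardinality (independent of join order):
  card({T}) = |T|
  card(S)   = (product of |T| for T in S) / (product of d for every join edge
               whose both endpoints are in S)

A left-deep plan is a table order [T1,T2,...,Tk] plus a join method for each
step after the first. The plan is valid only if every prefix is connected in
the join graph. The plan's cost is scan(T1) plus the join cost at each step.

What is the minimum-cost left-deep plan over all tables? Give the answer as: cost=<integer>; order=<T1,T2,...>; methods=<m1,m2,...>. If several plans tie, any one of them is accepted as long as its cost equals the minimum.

cost=10380; order=C,A,D,B,E; methods=hash,hash,hash,hash

Selinger DP (subsets sized 1..n):
  {E}: scan cost=80, card=80
  {A}: scan cost=20, card=20
  {C}: scan cost=150, card=150
  {D}: scan cost=60, card=60
  {B}: scan cost=60, card=60
  {AE}: card=100; try (A,hash)→360, (A,nl_idx)→580, (E,merge)→780, (A,merge)→840, (E,hash)→1160, (E,nl)→1620 …(+1); best=360 via (A,hash)
  {AC}: card=120; try (A,hash)→500, (A,nl_idx)→1020, (C,merge)→1490, (A,merge)→1620, (C,hash)→2440, (C,nl)→3020 …(+1); best=500 via (A,hash)
  {CD}: card=3000; try (D,hash)→1020, (C,merge)→1830, (D,merge)→1920, (C,hash)→2520, (C,nl)→9060, (D,nl)→9150; best=1020 via (D,hash)
  {BD}: card=120; try (D,hash)→840, (B,hash)→840, (D,merge)→900, (B,merge)→900, (D,nl)→3660, (B,nl)→3660; best=840 via (D,hash)
  {ACE}: card=600; try (E,hash)→1740, (E,merge)→2100, (C,merge)→2510, (C,hash)→2860, (E,nl)→10100, (C,nl)→15360; best=1740 via (E,hash)
  {ACD}: card=2400; try (D,hash)→1340, (D,merge)→1880, (A,hash)→4220, (D,nl)→7700, (A,nl_idx)→18420, (A,merge)→40140 …(+1); best=1340 via (D,hash)
  {BCD}: card=6000; try (C,merge)→3150, (C,hash)→3360, (B,hash)→4740, (C,nl)→18840, (B,merge)→40440, (B,nl)→181020; best=3150 via (C,merge)
  {ACDE}: card=12000; try (D,hash)→3060, (E,hash)→4860, (D,merge)→8760, (E,merge)→33180, (D,nl)→37740, (E,nl)→193340; best=3060 via (D,hash)
  {ABCD}: card=4800; try (B,hash)→4460, (A,hash)→9350, (B,merge)→32960, (A,nl_idx)→37950, (A,merge)→87270, (A,nl)→123150 …(+1); best=4460 via (B,hash)
  {ABCDE}: card=24000; try (E,hash)→10380, (B,hash)→15780, (E,merge)→72300, (B,merge)→183480, (E,nl)→388460, (B,nl)→723060; best=10380 via (E,hash)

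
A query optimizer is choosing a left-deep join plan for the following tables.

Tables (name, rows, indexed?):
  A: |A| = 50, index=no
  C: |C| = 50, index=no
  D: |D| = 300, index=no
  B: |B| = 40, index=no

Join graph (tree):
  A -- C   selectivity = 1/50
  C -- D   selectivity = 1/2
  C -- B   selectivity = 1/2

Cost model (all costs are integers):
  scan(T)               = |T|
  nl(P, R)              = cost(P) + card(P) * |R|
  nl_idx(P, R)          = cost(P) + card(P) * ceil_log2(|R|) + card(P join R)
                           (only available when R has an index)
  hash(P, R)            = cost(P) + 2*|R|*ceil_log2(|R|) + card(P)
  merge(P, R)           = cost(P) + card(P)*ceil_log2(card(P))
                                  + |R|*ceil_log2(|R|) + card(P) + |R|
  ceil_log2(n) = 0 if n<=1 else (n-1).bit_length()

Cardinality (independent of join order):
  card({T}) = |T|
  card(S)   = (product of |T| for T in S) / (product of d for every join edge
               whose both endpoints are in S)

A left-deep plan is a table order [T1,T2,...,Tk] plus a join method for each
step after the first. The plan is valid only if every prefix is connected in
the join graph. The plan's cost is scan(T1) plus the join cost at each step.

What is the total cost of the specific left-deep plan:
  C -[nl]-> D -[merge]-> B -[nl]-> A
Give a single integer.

step 1: scan C: cost=50, card=50
step 2: join D via nl
    card(P join D) = 50*300/(2) = 7500
    cost = 50 + 50*300 = 15050
step 3: join B via merge
    card(P join B) = 7500*40/(2) = 150000
    cost = 15050 + 7500*13 + 40*6 + 7500 + 40 = 120330
step 4: join A via nl
    card(P join A) = 150000*50/(50) = 150000
    cost = 120330 + 150000*50 = 7620330

7620330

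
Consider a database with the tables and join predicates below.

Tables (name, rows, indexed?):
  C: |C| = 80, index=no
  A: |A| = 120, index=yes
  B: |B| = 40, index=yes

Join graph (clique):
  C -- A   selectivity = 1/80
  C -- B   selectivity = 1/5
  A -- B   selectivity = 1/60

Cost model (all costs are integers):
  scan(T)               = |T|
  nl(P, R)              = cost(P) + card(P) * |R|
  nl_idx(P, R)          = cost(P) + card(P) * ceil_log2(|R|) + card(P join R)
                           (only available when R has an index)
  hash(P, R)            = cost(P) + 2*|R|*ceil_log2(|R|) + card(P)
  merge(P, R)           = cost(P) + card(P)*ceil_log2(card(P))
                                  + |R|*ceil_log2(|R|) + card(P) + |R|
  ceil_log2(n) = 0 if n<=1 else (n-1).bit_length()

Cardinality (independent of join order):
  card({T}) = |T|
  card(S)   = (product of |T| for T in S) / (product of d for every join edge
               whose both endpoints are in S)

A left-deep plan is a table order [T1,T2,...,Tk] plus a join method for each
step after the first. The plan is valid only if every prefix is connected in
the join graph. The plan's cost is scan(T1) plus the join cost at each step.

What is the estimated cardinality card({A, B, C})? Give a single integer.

16

Tables in S: A(120), B(40), C(80)
Edges inside S: C-A(d=80), C-B(d=5), A-B(d=60)
numerator = 120 * 40 * 80 = 384000
denominator = 80 * 5 * 60 = 24000
card(S) = 384000 / 24000 = 16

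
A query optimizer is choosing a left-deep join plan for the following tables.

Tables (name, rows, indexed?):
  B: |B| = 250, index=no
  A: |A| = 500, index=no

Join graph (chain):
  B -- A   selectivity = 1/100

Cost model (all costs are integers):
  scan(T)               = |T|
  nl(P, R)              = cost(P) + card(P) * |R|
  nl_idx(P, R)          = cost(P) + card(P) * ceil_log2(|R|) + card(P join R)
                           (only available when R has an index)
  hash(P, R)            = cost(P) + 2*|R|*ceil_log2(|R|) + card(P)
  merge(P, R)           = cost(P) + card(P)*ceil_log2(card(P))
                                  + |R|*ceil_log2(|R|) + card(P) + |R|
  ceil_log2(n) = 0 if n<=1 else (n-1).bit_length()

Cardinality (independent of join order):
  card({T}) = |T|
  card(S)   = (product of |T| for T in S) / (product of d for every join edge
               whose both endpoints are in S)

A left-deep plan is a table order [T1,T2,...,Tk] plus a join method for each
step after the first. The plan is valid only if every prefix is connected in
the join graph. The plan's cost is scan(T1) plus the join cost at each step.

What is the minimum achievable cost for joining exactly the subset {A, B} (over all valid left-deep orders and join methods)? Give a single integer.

Selinger DP over subsets of {A,B}:
  {B}: scan cost=250, card=250
  {A}: scan cost=500, card=500
  {AB}: card=1250; try (B,hash)→5000, (A,merge)→7500, (B,merge)→7750, (A,hash)→9500, (A,nl)→125250, (B,nl)→125500; best=5000 via (B,hash)

5000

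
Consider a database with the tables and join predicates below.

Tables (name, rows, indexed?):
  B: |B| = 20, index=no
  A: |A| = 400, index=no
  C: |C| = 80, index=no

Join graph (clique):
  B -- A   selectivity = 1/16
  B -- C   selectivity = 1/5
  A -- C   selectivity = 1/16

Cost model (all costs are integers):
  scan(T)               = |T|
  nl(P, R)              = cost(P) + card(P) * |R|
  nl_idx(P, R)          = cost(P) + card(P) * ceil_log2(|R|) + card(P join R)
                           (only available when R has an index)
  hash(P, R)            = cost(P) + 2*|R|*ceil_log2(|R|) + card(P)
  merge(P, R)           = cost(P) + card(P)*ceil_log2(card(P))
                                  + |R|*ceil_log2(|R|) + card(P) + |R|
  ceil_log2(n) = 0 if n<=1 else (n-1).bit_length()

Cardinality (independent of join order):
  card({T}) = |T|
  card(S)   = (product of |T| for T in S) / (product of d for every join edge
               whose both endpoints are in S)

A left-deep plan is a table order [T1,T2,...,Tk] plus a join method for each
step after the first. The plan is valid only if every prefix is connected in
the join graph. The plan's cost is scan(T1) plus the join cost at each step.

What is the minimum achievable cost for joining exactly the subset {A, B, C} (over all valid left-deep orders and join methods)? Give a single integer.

Selinger DP over subsets of {A,B,C}:
  {B}: scan cost=20, card=20
  {A}: scan cost=400, card=400
  {C}: scan cost=80, card=80
  {AB}: card=500; try (B,hash)→1000, (A,merge)→4140, (B,merge)→4520, (A,hash)→7240, (A,nl)→8020, (B,nl)→8400; best=1000 via (B,hash)
  {BC}: card=320; try (B,hash)→360, (C,merge)→780, (B,merge)→840, (C,hash)→1160, (C,nl)→1620, (B,nl)→1680; best=360 via (B,hash)
  {AC}: card=2000; try (C,hash)→1920, (A,merge)→4720, (C,merge)→5040, (A,hash)→7360, (A,nl)→32080, (C,nl)→32400; best=1920 via (C,hash)
  {ABC}: card=500; try (C,hash)→2620, (B,hash)→4120, (C,merge)→6640, (A,merge)→7560, (A,hash)→7880, (B,merge)→26040 …(+3); best=2620 via (C,hash)

2620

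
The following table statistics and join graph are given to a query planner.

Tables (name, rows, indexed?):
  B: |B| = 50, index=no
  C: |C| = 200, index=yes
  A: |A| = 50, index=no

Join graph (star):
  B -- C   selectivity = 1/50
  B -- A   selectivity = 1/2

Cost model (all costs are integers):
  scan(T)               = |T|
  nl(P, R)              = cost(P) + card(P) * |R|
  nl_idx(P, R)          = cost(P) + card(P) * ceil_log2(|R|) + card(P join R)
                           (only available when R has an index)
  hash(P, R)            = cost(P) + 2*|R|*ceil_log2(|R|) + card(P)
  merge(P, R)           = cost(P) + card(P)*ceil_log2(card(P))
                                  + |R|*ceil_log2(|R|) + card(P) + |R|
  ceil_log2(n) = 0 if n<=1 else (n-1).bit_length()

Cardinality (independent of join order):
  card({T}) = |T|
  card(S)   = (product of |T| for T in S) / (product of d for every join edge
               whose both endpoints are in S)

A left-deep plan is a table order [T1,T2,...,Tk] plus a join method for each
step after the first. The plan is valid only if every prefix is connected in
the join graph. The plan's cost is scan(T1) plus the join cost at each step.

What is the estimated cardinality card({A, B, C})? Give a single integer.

5000

Tables in S: A(50), B(50), C(200)
Edges inside S: B-C(d=50), B-A(d=2)
numerator = 50 * 50 * 200 = 500000
denominator = 50 * 2 = 100
card(S) = 500000 / 100 = 5000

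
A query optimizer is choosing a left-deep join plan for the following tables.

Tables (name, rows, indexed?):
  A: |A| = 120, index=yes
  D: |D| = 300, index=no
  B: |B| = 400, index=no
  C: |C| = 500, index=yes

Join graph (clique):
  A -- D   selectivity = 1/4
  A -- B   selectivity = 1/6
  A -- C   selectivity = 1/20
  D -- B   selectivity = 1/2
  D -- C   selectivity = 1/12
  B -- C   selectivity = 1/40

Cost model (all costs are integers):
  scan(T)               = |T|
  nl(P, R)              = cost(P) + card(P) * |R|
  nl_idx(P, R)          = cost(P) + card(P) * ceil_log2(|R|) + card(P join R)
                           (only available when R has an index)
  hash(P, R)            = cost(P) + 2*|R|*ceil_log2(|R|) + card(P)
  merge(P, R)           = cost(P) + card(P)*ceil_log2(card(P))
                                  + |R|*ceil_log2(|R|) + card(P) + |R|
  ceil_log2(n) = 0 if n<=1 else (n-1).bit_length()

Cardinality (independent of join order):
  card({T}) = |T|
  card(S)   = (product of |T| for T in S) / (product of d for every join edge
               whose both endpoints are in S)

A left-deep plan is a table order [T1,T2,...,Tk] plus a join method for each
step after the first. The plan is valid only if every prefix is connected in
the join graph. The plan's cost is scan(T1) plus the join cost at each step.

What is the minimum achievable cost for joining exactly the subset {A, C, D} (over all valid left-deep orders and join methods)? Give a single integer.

11080

Selinger DP over subsets of {A,C,D}:
  {A}: scan cost=120, card=120
  {D}: scan cost=300, card=300
  {C}: scan cost=500, card=500
  {AD}: card=9000; try (A,hash)→2280, (D,merge)→4080, (A,merge)→4260, (D,hash)→5640, (A,nl_idx)→11400, (D,nl)→36120 …(+1); best=2280 via (A,hash)
  {AC}: card=3000; try (A,hash)→2680, (C,nl_idx)→4200, (C,merge)→6080, (A,merge)→6460, (A,nl_idx)→7000, (C,hash)→9240 …(+2); best=2680 via (A,hash)
  {CD}: card=12500; try (D,hash)→6400, (C,merge)→8300, (D,merge)→8500, (C,hash)→9600, (C,nl_idx)→15500, (C,nl)→150300 …(+1); best=6400 via (D,hash)
  {ACD}: card=18750; try (D,hash)→11080, (C,hash)→20280, (A,hash)→20580, (D,merge)→44680, (C,nl_idx)→102030, (A,nl_idx)→112650 …(+5); best=11080 via (D,hash)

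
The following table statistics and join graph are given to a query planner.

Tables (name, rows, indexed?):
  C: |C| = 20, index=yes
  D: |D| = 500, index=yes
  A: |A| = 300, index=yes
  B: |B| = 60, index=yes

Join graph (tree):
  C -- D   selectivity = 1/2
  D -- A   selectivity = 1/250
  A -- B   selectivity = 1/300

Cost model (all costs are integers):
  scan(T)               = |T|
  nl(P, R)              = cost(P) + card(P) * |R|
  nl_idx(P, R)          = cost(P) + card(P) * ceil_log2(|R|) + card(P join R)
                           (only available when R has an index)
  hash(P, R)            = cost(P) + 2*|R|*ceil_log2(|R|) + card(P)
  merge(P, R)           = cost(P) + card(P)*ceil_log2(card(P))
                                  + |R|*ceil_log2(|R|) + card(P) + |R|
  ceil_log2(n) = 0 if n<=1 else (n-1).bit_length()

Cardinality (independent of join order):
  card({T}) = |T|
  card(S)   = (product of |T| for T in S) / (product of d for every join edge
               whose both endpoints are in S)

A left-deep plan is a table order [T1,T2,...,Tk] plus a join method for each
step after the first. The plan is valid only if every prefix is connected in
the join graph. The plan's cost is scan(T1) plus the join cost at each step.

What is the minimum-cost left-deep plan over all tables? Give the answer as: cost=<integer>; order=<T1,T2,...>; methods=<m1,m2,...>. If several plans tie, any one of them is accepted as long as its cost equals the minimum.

Selinger DP (subsets sized 1..n):
  {C}: scan cost=20, card=20
  {D}: scan cost=500, card=500
  {A}: scan cost=300, card=300
  {B}: scan cost=60, card=60
  {CD}: card=5000; try (C,hash)→1200, (D,merge)→5140, (D,nl_idx)→5200, (C,merge)→5620, (C,nl_idx)→8000, (D,hash)→9040 …(+2); best=1200 via (C,hash)
  {AD}: card=600; try (D,nl_idx)→3600, (A,nl_idx)→5600, (A,hash)→6400, (D,merge)→8300, (A,merge)→8500, (D,hash)→9600 …(+2); best=3600 via (D,nl_idx)
  {AB}: card=60; try (A,nl_idx)→660, (B,hash)→1320, (B,nl_idx)→2160, (A,merge)→3480, (B,merge)→3720, (A,hash)→5520 …(+2); best=660 via (A,nl_idx)
  {ACD}: card=6000; try (C,hash)→4400, (C,merge)→10320, (A,hash)→11600, (C,nl_idx)→12600, (C,nl)→15600, (A,nl_idx)→52200 …(+2); best=4400 via (C,hash)
  {ABD}: card=120; try (D,nl_idx)→1320, (B,hash)→4920, (D,merge)→6080, (B,nl_idx)→7320, (D,hash)→9720, (B,merge)→10620 …(+2); best=1320 via (D,nl_idx)
  {ABCD}: card=1200; try (C,hash)→1640, (C,merge)→2400, (C,nl_idx)→3120, (C,nl)→3720, (B,hash)→11120, (B,nl_idx)→41600 …(+2); best=1640 via (C,hash)

cost=1640; order=B,A,D,C; methods=nl_idx,nl_idx,hash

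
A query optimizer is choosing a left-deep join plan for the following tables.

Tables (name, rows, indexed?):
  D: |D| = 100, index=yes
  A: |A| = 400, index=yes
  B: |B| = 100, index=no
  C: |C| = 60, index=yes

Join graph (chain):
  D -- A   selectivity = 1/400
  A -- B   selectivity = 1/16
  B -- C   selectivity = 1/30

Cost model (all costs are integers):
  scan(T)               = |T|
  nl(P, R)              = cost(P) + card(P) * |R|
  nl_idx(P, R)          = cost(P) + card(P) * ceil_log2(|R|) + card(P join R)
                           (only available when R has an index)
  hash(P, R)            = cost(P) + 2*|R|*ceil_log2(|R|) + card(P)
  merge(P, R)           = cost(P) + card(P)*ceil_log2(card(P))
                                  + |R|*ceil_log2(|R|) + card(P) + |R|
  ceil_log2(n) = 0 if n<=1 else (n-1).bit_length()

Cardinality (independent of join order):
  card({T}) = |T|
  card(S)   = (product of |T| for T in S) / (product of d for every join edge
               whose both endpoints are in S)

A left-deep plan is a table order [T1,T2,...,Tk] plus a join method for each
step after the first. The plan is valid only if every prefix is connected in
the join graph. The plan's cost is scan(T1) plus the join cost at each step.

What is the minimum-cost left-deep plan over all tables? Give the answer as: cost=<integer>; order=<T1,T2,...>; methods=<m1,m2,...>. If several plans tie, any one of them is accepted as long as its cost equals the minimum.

cost=3945; order=D,A,B,C; methods=nl_idx,hash,hash

Selinger DP (subsets sized 1..n):
  {D}: scan cost=100, card=100
  {A}: scan cost=400, card=400
  {B}: scan cost=100, card=100
  {C}: scan cost=60, card=60
  {AD}: card=100; try (A,nl_idx)→1100, (D,hash)→2200, (D,nl_idx)→3300, (A,merge)→4900, (D,merge)→5200, (A,hash)→7400 …(+2); best=1100 via (A,nl_idx)
  {AB}: card=2500; try (B,hash)→2200, (A,nl_idx)→3500, (A,merge)→4900, (B,merge)→5200, (A,hash)→7400, (A,nl)→40100 …(+1); best=2200 via (B,hash)
  {BC}: card=200; try (C,nl_idx)→900, (C,hash)→920, (B,merge)→1280, (C,merge)→1320, (B,hash)→1520, (B,nl)→6060 …(+1); best=900 via (C,nl_idx)
  {ABD}: card=625; try (B,hash)→2600, (B,merge)→2700, (D,hash)→6100, (B,nl)→11100, (D,nl_idx)→20325, (D,merge)→35500 …(+1); best=2600 via (B,hash)
  {ABC}: card=5000; try (C,hash)→5420, (A,merge)→6700, (A,nl_idx)→7700, (A,hash)→8300, (C,nl_idx)→22200, (C,merge)→35120 …(+2); best=5420 via (C,hash)
  {ABCD}: card=1250; try (C,hash)→3945, (C,nl_idx)→7600, (C,merge)→9895, (D,hash)→11820, (C,nl)→40100, (D,nl_idx)→41670 …(+2); best=3945 via (C,hash)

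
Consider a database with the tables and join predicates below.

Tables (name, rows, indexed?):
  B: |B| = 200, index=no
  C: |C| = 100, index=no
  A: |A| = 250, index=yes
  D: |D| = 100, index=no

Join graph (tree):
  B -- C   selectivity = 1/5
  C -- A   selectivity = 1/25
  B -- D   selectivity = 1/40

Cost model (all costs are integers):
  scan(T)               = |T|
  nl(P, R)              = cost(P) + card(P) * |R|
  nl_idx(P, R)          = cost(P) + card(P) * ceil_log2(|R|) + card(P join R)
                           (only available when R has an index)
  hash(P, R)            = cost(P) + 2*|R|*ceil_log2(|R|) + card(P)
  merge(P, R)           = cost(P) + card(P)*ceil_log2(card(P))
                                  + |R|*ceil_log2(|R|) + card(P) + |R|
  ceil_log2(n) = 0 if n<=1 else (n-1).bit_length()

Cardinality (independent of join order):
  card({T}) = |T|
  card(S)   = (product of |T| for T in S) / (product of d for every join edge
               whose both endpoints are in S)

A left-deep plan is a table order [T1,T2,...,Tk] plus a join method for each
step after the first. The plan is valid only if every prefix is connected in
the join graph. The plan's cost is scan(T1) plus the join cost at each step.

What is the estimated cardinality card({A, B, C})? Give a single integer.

40000

Tables in S: A(250), B(200), C(100)
Edges inside S: B-C(d=5), C-A(d=25)
numerator = 250 * 200 * 100 = 5000000
denominator = 5 * 25 = 125
card(S) = 5000000 / 125 = 40000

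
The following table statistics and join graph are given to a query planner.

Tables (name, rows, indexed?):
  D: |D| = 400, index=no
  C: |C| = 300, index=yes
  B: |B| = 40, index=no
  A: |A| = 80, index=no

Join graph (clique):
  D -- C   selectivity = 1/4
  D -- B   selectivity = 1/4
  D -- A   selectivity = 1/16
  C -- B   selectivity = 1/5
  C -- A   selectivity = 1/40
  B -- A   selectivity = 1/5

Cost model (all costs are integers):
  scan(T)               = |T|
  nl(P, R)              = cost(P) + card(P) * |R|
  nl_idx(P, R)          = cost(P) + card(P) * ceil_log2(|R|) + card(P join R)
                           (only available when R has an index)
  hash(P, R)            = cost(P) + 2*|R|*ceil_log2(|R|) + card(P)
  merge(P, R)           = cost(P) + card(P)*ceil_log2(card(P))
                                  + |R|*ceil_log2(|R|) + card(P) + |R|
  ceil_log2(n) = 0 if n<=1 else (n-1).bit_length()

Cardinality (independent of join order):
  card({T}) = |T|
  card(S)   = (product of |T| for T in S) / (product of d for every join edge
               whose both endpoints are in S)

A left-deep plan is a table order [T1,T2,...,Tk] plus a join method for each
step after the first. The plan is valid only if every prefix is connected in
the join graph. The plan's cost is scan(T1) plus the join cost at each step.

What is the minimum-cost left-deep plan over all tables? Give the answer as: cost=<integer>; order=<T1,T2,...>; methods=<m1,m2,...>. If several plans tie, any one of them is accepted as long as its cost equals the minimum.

cost=10640; order=A,C,B,D; methods=nl_idx,hash,hash

Selinger DP (subsets sized 1..n):
  {D}: scan cost=400, card=400
  {C}: scan cost=300, card=300
  {B}: scan cost=40, card=40
  {A}: scan cost=80, card=80
  {CD}: card=30000; try (C,hash)→6200, (D,merge)→7300, (C,merge)→7400, (D,hash)→7800, (C,nl_idx)→34000, (D,nl)→120300 …(+1); best=6200 via (C,hash)
  {BD}: card=4000; try (B,hash)→1280, (D,merge)→4320, (B,merge)→4680, (D,hash)→7280, (D,nl)→16040, (B,nl)→16400; best=1280 via (B,hash)
  {AD}: card=2000; try (A,hash)→1920, (D,merge)→4720, (A,merge)→5040, (D,hash)→7360, (D,nl)→32080, (A,nl)→32400; best=1920 via (A,hash)
  {BC}: card=2400; try (B,hash)→1080, (C,nl_idx)→2800, (C,merge)→3320, (B,merge)→3580, (C,hash)→5480, (C,nl)→12040 …(+1); best=1080 via (B,hash)
  {AC}: card=600; try (C,nl_idx)→1400, (A,hash)→1720, (C,merge)→3720, (A,merge)→3940, (C,hash)→5560, (C,nl)→24080 …(+1); best=1400 via (C,nl_idx)
  {AB}: card=640; try (B,hash)→640, (A,merge)→960, (B,merge)→1000, (A,hash)→1200, (A,nl)→3240, (B,nl)→3280; best=640 via (B,hash)
  {BCD}: card=60000; try (D,hash)→10680, (C,hash)→10680, (D,merge)→36280, (B,hash)→36680, (C,merge)→56280, (C,nl_idx)→97280 …(+4); best=10680 via (D,hash)
  {ACD}: card=3750; try (D,hash)→9200, (C,hash)→9320, (D,merge)→12000, (C,nl_idx)→23670, (C,merge)→28920, (A,hash)→37320 …(+4); best=9200 via (D,hash)
  {ABD}: card=4000; try (B,hash)→4400, (A,hash)→6400, (D,hash)→8480, (D,merge)→11680, (B,merge)→26200, (A,merge)→53920 …(+3); best=4400 via (B,hash)
  {ABC}: card=960; try (B,hash)→2480, (A,hash)→4600, (C,hash)→6680, (C,nl_idx)→7360, (B,merge)→8280, (C,merge)→10680 …(+4); best=2480 via (B,hash)
  {ABCD}: card=1500; try (D,hash)→10640, (B,hash)→13430, (C,hash)→13800, (D,merge)→17040, (C,nl_idx)→41900, (B,merge)→58230 …(+7); best=10640 via (D,hash)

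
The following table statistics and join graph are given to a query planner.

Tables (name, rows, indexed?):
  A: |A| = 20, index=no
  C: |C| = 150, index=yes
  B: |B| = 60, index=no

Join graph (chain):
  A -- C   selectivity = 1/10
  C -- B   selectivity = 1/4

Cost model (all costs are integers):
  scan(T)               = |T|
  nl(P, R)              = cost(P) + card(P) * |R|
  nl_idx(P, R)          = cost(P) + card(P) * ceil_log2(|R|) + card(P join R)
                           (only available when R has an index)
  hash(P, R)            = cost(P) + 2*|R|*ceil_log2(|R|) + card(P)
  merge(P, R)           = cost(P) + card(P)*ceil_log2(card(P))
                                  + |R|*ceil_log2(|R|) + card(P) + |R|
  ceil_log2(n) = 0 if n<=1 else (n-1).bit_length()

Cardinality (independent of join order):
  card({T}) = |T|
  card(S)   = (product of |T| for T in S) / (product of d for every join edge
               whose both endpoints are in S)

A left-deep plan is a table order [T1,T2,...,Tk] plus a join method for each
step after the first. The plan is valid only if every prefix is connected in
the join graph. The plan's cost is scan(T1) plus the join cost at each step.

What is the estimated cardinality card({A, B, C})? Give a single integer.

Tables in S: A(20), B(60), C(150)
Edges inside S: A-C(d=10), C-B(d=4)
numerator = 20 * 60 * 150 = 180000
denominator = 10 * 4 = 40
card(S) = 180000 / 40 = 4500

4500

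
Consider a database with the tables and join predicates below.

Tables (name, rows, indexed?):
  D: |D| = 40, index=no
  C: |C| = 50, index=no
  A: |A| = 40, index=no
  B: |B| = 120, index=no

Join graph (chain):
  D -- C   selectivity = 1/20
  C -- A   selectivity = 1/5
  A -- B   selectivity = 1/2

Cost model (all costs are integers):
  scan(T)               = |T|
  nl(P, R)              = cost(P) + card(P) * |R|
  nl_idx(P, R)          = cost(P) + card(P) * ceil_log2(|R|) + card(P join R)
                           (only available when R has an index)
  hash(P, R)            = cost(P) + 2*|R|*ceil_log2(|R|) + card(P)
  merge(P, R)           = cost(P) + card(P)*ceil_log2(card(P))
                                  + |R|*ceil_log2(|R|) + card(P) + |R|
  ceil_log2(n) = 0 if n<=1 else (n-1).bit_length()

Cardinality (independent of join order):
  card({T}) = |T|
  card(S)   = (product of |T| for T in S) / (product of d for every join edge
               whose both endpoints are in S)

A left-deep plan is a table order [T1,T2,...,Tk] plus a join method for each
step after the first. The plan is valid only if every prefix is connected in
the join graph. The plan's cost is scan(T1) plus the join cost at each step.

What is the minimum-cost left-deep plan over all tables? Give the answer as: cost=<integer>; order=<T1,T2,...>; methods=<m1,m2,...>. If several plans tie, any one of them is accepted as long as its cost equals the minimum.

cost=3640; order=C,D,A,B; methods=hash,hash,hash

Selinger DP (subsets sized 1..n):
  {D}: scan cost=40, card=40
  {C}: scan cost=50, card=50
  {A}: scan cost=40, card=40
  {B}: scan cost=120, card=120
  {CD}: card=100; try (D,hash)→580, (C,merge)→670, (D,merge)→680, (C,hash)→680, (C,nl)→2040, (D,nl)→2050; best=580 via (D,hash)
  {AC}: card=400; try (A,hash)→580, (C,merge)→670, (C,hash)→680, (A,merge)→680, (C,nl)→2040, (A,nl)→2050; best=580 via (A,hash)
  {AB}: card=2400; try (A,hash)→720, (B,merge)→1280, (A,merge)→1360, (B,hash)→1760, (B,nl)→4840, (A,nl)→4920; best=720 via (A,hash)
  {ACD}: card=800; try (A,hash)→1160, (D,hash)→1460, (A,merge)→1660, (A,nl)→4580, (D,merge)→4860, (D,nl)→16580; best=1160 via (A,hash)
  {ABC}: card=24000; try (B,hash)→2660, (C,hash)→3720, (B,merge)→5540, (C,merge)→32270, (B,nl)→48580, (C,nl)→120720; best=2660 via (B,hash)
  {ABCD}: card=48000; try (B,hash)→3640, (B,merge)→10920, (D,hash)→27140, (B,nl)→97160, (D,merge)→386940, (D,nl)→962660; best=3640 via (B,hash)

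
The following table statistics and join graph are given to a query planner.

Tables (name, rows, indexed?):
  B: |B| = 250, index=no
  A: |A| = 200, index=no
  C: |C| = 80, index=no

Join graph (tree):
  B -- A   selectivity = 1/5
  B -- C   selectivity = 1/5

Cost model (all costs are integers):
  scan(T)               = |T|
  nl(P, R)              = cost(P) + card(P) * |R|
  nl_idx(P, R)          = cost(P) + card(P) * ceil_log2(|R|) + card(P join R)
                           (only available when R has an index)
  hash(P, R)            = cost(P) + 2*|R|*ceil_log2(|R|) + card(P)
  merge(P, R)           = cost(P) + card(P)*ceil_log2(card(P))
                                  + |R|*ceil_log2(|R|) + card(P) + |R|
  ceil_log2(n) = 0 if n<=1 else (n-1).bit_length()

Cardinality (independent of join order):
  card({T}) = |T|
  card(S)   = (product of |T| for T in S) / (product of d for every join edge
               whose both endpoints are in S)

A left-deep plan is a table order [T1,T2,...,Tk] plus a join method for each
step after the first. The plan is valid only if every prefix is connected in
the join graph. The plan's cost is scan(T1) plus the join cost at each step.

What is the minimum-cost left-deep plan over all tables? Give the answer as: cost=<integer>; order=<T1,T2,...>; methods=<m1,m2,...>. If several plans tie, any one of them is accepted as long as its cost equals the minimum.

Selinger DP (subsets sized 1..n):
  {B}: scan cost=250, card=250
  {A}: scan cost=200, card=200
  {C}: scan cost=80, card=80
  {AB}: card=10000; try (A,hash)→3700, (B,merge)→4250, (A,merge)→4300, (B,hash)→4400, (B,nl)→50200, (A,nl)→50250; best=3700 via (A,hash)
  {BC}: card=4000; try (C,hash)→1620, (B,merge)→2970, (C,merge)→3140, (B,hash)→4160, (B,nl)→20080, (C,nl)→20250; best=1620 via (C,hash)
  {ABC}: card=160000; try (A,hash)→8820, (C,hash)→14820, (A,merge)→55420, (C,merge)→154340, (A,nl)→801620, (C,nl)→803700; best=8820 via (A,hash)

cost=8820; order=B,C,A; methods=hash,hash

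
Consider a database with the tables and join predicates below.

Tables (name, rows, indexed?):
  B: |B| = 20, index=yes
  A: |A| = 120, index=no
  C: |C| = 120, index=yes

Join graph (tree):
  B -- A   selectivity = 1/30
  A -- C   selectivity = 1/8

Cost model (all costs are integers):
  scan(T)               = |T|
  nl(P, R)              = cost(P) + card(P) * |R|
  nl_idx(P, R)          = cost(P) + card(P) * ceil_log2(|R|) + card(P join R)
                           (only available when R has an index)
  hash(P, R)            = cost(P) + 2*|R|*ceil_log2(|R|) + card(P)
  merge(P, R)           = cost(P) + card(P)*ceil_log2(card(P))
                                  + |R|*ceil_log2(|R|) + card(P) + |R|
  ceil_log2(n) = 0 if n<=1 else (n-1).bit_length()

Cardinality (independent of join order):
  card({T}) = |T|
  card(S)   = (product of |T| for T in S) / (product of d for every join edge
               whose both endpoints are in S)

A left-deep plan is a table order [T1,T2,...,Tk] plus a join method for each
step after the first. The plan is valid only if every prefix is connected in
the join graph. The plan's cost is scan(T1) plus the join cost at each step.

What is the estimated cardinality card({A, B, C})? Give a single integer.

Tables in S: A(120), B(20), C(120)
Edges inside S: B-A(d=30), A-C(d=8)
numerator = 120 * 20 * 120 = 288000
denominator = 30 * 8 = 240
card(S) = 288000 / 240 = 1200

1200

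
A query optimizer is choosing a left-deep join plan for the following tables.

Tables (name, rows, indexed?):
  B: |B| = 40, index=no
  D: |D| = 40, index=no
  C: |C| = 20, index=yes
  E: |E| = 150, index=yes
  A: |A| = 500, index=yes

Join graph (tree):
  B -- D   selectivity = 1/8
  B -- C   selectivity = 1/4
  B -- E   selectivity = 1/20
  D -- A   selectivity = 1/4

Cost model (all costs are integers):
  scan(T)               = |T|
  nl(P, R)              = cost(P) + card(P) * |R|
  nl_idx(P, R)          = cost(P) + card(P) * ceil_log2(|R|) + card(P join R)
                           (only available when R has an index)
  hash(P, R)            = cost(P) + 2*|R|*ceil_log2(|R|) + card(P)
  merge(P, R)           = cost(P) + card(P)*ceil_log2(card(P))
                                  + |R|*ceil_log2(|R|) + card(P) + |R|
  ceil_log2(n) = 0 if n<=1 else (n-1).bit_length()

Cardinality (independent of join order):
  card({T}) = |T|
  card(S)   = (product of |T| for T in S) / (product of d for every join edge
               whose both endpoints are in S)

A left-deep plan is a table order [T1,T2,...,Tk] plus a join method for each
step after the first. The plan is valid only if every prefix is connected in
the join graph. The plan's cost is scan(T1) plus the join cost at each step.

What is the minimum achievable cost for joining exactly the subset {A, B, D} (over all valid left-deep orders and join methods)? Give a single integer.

Selinger DP over subsets of {A,B,D}:
  {B}: scan cost=40, card=40
  {D}: scan cost=40, card=40
  {A}: scan cost=500, card=500
  {BD}: card=200; try (D,hash)→560, (B,hash)→560, (D,merge)→600, (B,merge)→600, (D,nl)→1640, (B,nl)→1640; best=560 via (D,hash)
  {AD}: card=5000; try (D,hash)→1480, (A,merge)→5320, (A,nl_idx)→5400, (D,merge)→5780, (A,hash)→9080, (A,nl)→20040 …(+1); best=1480 via (D,hash)
  {ABD}: card=25000; try (B,hash)→6960, (A,merge)→7360, (A,hash)→9760, (A,nl_idx)→27360, (B,merge)→71760, (A,nl)→100560 …(+1); best=6960 via (B,hash)

6960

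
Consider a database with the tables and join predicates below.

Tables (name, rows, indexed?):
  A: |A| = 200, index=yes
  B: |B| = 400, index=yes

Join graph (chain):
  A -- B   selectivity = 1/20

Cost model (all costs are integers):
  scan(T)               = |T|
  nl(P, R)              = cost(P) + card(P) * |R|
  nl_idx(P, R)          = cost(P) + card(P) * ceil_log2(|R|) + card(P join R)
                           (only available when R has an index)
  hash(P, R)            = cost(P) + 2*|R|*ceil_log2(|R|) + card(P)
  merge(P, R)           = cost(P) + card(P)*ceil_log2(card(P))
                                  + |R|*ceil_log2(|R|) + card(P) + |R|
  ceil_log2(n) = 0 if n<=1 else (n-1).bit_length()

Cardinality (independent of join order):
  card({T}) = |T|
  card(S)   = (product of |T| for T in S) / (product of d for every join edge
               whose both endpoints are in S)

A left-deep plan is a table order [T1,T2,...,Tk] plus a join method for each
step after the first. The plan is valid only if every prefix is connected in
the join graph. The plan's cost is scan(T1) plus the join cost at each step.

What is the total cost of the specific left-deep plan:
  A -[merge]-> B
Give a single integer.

step 1: scan A: cost=200, card=200
step 2: join B via merge
    card(P join B) = 200*400/(20) = 4000
    cost = 200 + 200*8 + 400*9 + 200 + 400 = 6000

6000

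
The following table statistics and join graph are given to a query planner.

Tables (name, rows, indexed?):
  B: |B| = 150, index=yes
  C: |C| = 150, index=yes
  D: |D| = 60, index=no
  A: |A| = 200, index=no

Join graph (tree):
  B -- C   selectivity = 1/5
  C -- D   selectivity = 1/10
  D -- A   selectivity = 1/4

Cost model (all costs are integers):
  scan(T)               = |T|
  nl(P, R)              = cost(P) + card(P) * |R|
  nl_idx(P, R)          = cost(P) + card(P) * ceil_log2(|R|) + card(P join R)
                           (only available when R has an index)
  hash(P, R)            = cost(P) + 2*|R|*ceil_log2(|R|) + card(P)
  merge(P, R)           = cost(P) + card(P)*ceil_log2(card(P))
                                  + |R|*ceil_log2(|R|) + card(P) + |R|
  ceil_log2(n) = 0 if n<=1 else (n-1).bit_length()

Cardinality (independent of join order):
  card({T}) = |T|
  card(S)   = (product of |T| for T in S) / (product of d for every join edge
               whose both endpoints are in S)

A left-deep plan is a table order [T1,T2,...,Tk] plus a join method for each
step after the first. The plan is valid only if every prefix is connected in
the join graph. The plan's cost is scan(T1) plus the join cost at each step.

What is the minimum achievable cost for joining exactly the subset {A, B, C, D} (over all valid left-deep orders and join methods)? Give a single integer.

Selinger DP over subsets of {A,B,C,D}:
  {B}: scan cost=150, card=150
  {C}: scan cost=150, card=150
  {D}: scan cost=60, card=60
  {A}: scan cost=200, card=200
  {BC}: card=4500; try (C,hash)→2700, (B,hash)→2700, (C,merge)→2850, (B,merge)→2850, (C,nl_idx)→5850, (B,nl_idx)→5850 …(+2); best=2700 via (C,hash)
  {CD}: card=900; try (D,hash)→1020, (C,nl_idx)→1440, (C,merge)→1830, (D,merge)→1920, (C,hash)→2520, (C,nl)→9060 …(+1); best=1020 via (D,hash)
  {AD}: card=3000; try (D,hash)→1120, (A,merge)→2280, (D,merge)→2420, (A,hash)→3320, (A,nl)→12060, (D,nl)→12200; best=1120 via (D,hash)
  {BCD}: card=27000; try (B,hash)→4320, (D,hash)→7920, (B,merge)→12270, (B,nl_idx)→35220, (D,merge)→66120, (B,nl)→136020 …(+1); best=4320 via (B,hash)
  {ACD}: card=45000; try (A,hash)→5120, (C,hash)→6520, (A,merge)→12720, (C,merge)→41470, (C,nl_idx)→70120, (A,nl)→181020 …(+1); best=5120 via (A,hash)
  {ABCD}: card=1350000; try (A,hash)→34520, (B,hash)→52520, (A,merge)→438120, (B,merge)→771470, (B,nl_idx)→1715120, (A,nl)→5404320 …(+1); best=34520 via (A,hash)

34520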